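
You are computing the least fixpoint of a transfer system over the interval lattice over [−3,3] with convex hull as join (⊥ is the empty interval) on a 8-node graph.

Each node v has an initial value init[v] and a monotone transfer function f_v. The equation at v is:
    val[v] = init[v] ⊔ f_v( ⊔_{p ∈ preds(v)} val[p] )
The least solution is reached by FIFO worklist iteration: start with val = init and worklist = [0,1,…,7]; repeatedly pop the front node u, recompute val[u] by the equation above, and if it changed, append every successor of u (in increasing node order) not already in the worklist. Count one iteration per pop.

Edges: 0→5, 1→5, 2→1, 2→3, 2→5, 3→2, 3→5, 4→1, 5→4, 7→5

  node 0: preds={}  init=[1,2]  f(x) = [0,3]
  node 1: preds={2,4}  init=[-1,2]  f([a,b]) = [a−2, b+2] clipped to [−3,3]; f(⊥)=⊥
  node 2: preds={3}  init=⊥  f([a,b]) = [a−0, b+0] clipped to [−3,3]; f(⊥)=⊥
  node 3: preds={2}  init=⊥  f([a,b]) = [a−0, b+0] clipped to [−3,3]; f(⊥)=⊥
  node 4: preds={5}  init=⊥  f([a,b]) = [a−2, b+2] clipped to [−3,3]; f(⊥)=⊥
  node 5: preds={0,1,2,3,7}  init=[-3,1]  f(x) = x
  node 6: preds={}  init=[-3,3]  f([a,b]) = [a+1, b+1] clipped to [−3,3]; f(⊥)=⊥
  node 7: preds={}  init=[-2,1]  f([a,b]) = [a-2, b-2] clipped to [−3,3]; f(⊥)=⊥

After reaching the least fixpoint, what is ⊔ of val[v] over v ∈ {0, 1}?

Worklist (11 pops):
  #1 pop 0: in=⊥ → [0,3] (was [1,2]); enqueue []
  #2 pop 1: in=⊥ → [-1,2] (no change)
  #3 pop 2: in=⊥ → ⊥ (no change)
  #4 pop 3: in=⊥ → ⊥ (no change)
  #5 pop 4: in=[-3,1] → [-3,3] (was ⊥); enqueue [1]
  #6 pop 5: in=[-2,3] → [-3,3] (was [-3,1]); enqueue [4]
  #7 pop 6: in=⊥ → [-3,3] (no change)
  #8 pop 7: in=⊥ → [-2,1] (no change)
  #9 pop 1: in=[-3,3] → [-3,3] (was [-1,2]); enqueue [5]
  #10 pop 4: in=[-3,3] → [-3,3] (no change)
  #11 pop 5: in=[-3,3] → [-3,3] (no change)

Fixpoint:
  val[0] = [0,3]
  val[1] = [-3,3]
  val[2] = ⊥
  val[3] = ⊥
  val[4] = [-3,3]
  val[5] = [-3,3]
  val[6] = [-3,3]
  val[7] = [-2,1]

[-3,3]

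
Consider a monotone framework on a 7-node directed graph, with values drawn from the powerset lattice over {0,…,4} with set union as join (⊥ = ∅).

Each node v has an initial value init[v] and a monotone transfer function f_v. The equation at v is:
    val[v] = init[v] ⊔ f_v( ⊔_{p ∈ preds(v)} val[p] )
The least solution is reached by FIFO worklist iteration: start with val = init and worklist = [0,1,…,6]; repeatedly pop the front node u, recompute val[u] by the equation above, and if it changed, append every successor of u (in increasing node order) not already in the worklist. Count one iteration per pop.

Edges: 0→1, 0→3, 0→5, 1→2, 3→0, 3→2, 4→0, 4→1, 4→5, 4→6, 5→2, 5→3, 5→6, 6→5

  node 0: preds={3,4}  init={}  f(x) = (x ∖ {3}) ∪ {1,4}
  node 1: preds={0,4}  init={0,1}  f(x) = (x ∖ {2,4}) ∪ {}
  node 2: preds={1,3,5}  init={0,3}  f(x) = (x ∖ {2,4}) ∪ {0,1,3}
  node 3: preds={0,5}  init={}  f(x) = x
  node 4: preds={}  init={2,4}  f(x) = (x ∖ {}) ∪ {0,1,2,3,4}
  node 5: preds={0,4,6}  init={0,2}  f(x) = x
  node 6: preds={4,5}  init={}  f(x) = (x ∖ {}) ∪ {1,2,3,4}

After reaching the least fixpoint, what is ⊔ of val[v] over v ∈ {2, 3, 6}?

Worklist (14 pops):
  #1 pop 0: in={2,4} → {1,2,4} (was {}); enqueue []
  #2 pop 1: in={1,2,4} → {0,1} (no change)
  #3 pop 2: in={0,1,2} → {0,1,3} (was {0,3}); enqueue []
  #4 pop 3: in={0,1,2,4} → {0,1,2,4} (was {}); enqueue [0,2]
  #5 pop 4: in={} → {0,1,2,3,4} (was {2,4}); enqueue [1]
  #6 pop 5: in={0,1,2,3,4} → {0,1,2,3,4} (was {0,2}); enqueue [3]
  #7 pop 6: in={0,1,2,3,4} → {0,1,2,3,4} (was {}); enqueue [5]
  #8 pop 0: in={0,1,2,3,4} → {0,1,2,4} (was {1,2,4}); enqueue []
  #9 pop 2: in={0,1,2,3,4} → {0,1,3} (no change)
  #10 pop 1: in={0,1,2,3,4} → {0,1,3} (was {0,1}); enqueue [2]
  #11 pop 3: in={0,1,2,3,4} → {0,1,2,3,4} (was {0,1,2,4}); enqueue [0]
  #12 pop 5: in={0,1,2,3,4} → {0,1,2,3,4} (no change)
  #13 pop 2: in={0,1,2,3,4} → {0,1,3} (no change)
  #14 pop 0: in={0,1,2,3,4} → {0,1,2,4} (no change)

Fixpoint:
  val[0] = {0,1,2,4}
  val[1] = {0,1,3}
  val[2] = {0,1,3}
  val[3] = {0,1,2,3,4}
  val[4] = {0,1,2,3,4}
  val[5] = {0,1,2,3,4}
  val[6] = {0,1,2,3,4}

{0,1,2,3,4}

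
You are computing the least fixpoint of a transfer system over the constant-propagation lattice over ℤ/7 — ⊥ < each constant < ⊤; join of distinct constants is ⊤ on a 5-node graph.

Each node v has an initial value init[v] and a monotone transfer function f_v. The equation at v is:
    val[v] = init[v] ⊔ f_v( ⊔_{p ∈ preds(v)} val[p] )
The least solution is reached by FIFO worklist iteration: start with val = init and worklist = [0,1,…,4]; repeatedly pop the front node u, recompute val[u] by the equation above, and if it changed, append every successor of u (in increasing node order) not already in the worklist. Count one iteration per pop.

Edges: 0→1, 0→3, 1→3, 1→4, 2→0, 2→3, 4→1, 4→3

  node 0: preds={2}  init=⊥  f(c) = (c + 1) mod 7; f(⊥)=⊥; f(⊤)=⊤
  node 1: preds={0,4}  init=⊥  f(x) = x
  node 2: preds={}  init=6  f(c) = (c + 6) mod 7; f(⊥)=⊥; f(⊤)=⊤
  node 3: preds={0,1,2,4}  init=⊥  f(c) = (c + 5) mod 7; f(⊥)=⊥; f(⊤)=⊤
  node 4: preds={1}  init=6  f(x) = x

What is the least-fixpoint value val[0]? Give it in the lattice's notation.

0

Trace (7 dequeues):
  [1] u=0 | in 6 | out 0 | prev ⊥ | push {}
  [2] u=1 | in ⊤ | out ⊤ | prev ⊥ | push {}
  [3] u=2 | in ⊥ | out 6 | ==
  [4] u=3 | in ⊤ | out ⊤ | prev ⊥ | push {}
  [5] u=4 | in ⊤ | out ⊤ | prev 6 | push {1,3}
  [6] u=1 | in ⊤ | out ⊤ | ==
  [7] u=3 | in ⊤ | out ⊤ | ==

Converged values:
  [0] 0
  [1] ⊤
  [2] 6
  [3] ⊤
  [4] ⊤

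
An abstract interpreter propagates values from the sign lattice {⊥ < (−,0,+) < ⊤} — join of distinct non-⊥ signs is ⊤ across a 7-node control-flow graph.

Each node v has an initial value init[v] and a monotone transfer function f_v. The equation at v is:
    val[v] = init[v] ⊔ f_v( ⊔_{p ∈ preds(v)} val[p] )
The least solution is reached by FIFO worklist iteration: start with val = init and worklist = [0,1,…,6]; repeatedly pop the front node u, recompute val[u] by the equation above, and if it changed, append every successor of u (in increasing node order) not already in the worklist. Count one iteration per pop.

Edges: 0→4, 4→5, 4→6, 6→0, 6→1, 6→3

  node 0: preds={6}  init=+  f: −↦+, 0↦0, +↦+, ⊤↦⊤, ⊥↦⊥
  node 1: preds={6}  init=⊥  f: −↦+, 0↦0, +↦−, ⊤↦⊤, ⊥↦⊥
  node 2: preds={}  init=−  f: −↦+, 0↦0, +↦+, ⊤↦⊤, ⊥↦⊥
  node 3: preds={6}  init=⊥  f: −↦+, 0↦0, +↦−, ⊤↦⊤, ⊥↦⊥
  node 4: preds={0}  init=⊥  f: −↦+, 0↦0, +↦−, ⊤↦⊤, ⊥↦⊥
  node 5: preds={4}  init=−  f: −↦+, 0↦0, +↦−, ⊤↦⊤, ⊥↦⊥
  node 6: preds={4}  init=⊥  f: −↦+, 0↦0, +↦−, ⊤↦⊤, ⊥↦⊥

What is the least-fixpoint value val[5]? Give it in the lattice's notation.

Trace (10 dequeues):
  [1] u=0 | in ⊥ | out + | ==
  [2] u=1 | in ⊥ | out ⊥ | ==
  [3] u=2 | in ⊥ | out − | ==
  [4] u=3 | in ⊥ | out ⊥ | ==
  [5] u=4 | in + | out − | prev ⊥ | push {}
  [6] u=5 | in − | out ⊤ | prev − | push {}
  [7] u=6 | in − | out + | prev ⊥ | push {0,1,3}
  [8] u=0 | in + | out + | ==
  [9] u=1 | in + | out − | prev ⊥ | push {}
  [10] u=3 | in + | out − | prev ⊥ | push {}

Converged values:
  [0] +
  [1] −
  [2] −
  [3] −
  [4] −
  [5] ⊤
  [6] +

⊤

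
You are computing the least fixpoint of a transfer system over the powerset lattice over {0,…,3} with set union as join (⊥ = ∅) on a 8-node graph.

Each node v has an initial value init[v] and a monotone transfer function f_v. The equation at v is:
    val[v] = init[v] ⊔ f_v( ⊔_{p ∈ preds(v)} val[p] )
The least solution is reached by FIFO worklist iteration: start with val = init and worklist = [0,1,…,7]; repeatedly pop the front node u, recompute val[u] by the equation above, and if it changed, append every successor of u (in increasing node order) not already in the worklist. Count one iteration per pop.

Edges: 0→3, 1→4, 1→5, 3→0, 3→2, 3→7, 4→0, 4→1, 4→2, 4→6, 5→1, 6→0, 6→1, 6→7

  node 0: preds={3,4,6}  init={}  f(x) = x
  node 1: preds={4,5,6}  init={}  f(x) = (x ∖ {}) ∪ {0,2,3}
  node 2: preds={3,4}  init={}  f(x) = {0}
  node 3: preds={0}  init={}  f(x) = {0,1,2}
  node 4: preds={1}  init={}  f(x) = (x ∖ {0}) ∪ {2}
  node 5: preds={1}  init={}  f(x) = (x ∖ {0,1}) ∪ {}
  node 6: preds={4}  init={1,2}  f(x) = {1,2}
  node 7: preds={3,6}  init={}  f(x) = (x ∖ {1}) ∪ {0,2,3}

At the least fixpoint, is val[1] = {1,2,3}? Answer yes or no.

Trace (12 dequeues):
  [1] u=0 | in {1,2} | out {1,2} | prev {} | push {}
  [2] u=1 | in {1,2} | out {0,1,2,3} | prev {} | push {}
  [3] u=2 | in {} | out {0} | prev {} | push {}
  [4] u=3 | in {1,2} | out {0,1,2} | prev {} | push {0,2}
  [5] u=4 | in {0,1,2,3} | out {1,2,3} | prev {} | push {1}
  [6] u=5 | in {0,1,2,3} | out {2,3} | prev {} | push {}
  [7] u=6 | in {1,2,3} | out {1,2} | ==
  [8] u=7 | in {0,1,2} | out {0,2,3} | prev {} | push {}
  [9] u=0 | in {0,1,2,3} | out {0,1,2,3} | prev {1,2} | push {3}
  [10] u=2 | in {0,1,2,3} | out {0} | ==
  [11] u=1 | in {1,2,3} | out {0,1,2,3} | ==
  [12] u=3 | in {0,1,2,3} | out {0,1,2} | ==

Converged values:
  [0] {0,1,2,3}
  [1] {0,1,2,3}
  [2] {0}
  [3] {0,1,2}
  [4] {1,2,3}
  [5] {2,3}
  [6] {1,2}
  [7] {0,2,3}

no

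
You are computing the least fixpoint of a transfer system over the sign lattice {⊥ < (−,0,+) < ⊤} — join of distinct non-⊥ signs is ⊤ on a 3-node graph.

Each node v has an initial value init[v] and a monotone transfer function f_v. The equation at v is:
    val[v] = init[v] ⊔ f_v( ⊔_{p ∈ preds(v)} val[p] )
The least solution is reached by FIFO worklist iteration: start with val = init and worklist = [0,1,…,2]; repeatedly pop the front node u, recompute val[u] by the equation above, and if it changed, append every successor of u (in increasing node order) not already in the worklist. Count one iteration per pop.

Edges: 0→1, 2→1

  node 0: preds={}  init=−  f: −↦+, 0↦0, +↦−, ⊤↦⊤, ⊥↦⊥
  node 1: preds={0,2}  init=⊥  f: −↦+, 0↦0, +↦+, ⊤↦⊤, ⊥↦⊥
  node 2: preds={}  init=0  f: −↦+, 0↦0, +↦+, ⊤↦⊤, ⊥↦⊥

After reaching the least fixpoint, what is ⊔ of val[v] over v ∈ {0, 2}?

⊤

Worklist (3 pops):
  #1 pop 0: in=⊥ → − (no change)
  #2 pop 1: in=⊤ → ⊤ (was ⊥); enqueue []
  #3 pop 2: in=⊥ → 0 (no change)

Fixpoint:
  val[0] = −
  val[1] = ⊤
  val[2] = 0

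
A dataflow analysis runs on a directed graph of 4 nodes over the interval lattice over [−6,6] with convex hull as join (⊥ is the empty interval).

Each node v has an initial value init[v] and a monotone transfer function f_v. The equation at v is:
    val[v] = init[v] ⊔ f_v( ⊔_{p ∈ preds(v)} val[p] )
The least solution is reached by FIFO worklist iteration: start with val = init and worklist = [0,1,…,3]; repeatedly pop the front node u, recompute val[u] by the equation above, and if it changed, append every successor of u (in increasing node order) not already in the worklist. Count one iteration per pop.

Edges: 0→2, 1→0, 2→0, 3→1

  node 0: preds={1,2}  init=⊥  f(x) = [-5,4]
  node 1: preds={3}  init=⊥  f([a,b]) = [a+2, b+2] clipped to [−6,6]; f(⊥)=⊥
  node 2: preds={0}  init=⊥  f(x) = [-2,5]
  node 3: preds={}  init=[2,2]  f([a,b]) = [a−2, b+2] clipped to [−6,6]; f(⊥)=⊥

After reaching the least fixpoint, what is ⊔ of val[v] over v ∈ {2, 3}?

Iteration log — 5 steps:
  step 1. node 0  ⊔preds=⊥  new=[-5,4]  old=⊥  +wl: 
  step 2. node 1  ⊔preds=[2,2]  new=[4,4]  old=⊥  +wl: 0
  step 3. node 2  ⊔preds=[-5,4]  new=[-2,5]  old=⊥  +wl: 
  step 4. node 3  ⊔preds=⊥  new=[2,2]  stable
  step 5. node 0  ⊔preds=[-2,5]  new=[-5,4]  stable

Least fixpoint reached:
  node 0: [-5,4]
  node 1: [4,4]
  node 2: [-2,5]
  node 3: [2,2]

[-2,5]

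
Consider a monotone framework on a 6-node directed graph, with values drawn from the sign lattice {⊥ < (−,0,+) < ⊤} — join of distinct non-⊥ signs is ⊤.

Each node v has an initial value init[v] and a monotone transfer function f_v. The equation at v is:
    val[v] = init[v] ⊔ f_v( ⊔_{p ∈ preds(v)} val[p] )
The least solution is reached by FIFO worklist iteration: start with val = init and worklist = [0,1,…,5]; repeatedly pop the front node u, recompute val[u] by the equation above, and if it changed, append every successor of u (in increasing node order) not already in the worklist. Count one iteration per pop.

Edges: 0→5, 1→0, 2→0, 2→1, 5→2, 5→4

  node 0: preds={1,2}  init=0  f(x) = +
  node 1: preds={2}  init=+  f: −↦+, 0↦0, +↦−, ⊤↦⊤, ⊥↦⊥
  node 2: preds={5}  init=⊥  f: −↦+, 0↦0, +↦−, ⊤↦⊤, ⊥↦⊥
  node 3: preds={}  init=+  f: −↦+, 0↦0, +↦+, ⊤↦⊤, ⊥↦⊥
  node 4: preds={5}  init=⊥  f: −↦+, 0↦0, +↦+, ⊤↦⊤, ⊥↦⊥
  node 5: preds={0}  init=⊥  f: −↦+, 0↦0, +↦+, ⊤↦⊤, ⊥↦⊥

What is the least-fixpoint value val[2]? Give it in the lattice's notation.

⊤

Trace (11 dequeues):
  [1] u=0 | in + | out ⊤ | prev 0 | push {}
  [2] u=1 | in ⊥ | out + | ==
  [3] u=2 | in ⊥ | out ⊥ | ==
  [4] u=3 | in ⊥ | out + | ==
  [5] u=4 | in ⊥ | out ⊥ | ==
  [6] u=5 | in ⊤ | out ⊤ | prev ⊥ | push {2,4}
  [7] u=2 | in ⊤ | out ⊤ | prev ⊥ | push {0,1}
  [8] u=4 | in ⊤ | out ⊤ | prev ⊥ | push {}
  [9] u=0 | in ⊤ | out ⊤ | ==
  [10] u=1 | in ⊤ | out ⊤ | prev + | push {0}
  [11] u=0 | in ⊤ | out ⊤ | ==

Converged values:
  [0] ⊤
  [1] ⊤
  [2] ⊤
  [3] +
  [4] ⊤
  [5] ⊤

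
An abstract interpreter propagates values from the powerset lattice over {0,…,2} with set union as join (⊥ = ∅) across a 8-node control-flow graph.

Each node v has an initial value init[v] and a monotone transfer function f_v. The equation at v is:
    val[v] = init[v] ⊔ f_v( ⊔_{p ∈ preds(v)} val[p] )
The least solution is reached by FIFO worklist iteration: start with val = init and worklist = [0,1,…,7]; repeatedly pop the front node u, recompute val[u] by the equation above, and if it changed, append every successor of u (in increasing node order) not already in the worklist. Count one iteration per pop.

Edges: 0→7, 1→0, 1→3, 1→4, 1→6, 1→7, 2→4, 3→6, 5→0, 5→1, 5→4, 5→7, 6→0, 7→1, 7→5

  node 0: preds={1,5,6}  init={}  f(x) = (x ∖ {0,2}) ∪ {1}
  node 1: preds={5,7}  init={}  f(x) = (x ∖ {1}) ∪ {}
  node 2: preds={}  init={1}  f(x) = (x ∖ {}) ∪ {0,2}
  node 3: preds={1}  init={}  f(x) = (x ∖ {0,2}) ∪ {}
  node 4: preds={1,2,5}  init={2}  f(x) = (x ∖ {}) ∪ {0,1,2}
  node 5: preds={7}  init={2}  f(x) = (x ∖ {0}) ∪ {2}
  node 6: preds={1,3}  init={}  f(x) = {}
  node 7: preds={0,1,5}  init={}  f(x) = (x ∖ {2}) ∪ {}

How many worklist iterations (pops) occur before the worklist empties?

Worklist (15 pops):
  #1 pop 0: in={2} → {1} (was {}); enqueue []
  #2 pop 1: in={2} → {2} (was {}); enqueue [0]
  #3 pop 2: in={} → {0,1,2} (was {1}); enqueue []
  #4 pop 3: in={2} → {} (no change)
  #5 pop 4: in={0,1,2} → {0,1,2} (was {2}); enqueue []
  #6 pop 5: in={} → {2} (no change)
  #7 pop 6: in={2} → {} (no change)
  #8 pop 7: in={1,2} → {1} (was {}); enqueue [1,5]
  #9 pop 0: in={2} → {1} (no change)
  #10 pop 1: in={1,2} → {2} (no change)
  #11 pop 5: in={1} → {1,2} (was {2}); enqueue [0,1,4,7]
  #12 pop 0: in={1,2} → {1} (no change)
  #13 pop 1: in={1,2} → {2} (no change)
  #14 pop 4: in={0,1,2} → {0,1,2} (no change)
  #15 pop 7: in={1,2} → {1} (no change)

Fixpoint:
  val[0] = {1}
  val[1] = {2}
  val[2] = {0,1,2}
  val[3] = {}
  val[4] = {0,1,2}
  val[5] = {1,2}
  val[6] = {}
  val[7] = {1}

15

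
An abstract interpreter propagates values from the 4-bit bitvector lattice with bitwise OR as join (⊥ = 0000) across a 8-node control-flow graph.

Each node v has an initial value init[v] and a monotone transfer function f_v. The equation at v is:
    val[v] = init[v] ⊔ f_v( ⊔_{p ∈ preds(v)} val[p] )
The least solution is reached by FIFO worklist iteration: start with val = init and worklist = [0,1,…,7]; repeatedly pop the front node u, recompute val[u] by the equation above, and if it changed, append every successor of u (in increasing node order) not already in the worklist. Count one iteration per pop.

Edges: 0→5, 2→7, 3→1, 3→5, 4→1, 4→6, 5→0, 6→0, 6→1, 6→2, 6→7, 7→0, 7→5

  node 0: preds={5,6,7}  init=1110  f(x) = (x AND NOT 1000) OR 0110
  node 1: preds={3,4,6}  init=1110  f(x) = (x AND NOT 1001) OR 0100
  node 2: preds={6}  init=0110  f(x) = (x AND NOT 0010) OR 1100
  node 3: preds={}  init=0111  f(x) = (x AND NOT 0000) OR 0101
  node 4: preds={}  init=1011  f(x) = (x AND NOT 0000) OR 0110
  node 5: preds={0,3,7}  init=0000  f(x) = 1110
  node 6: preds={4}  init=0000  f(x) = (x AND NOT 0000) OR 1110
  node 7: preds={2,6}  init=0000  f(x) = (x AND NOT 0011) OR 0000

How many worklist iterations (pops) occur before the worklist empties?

Trace (13 dequeues):
  [1] u=0 | in 0000 | out 1110 | ==
  [2] u=1 | in 1111 | out 1110 | ==
  [3] u=2 | in 0000 | out 1110 | prev 0110 | push {}
  [4] u=3 | in 0000 | out 0111 | ==
  [5] u=4 | in 0000 | out 1111 | prev 1011 | push {1}
  [6] u=5 | in 1111 | out 1110 | prev 0000 | push {0}
  [7] u=6 | in 1111 | out 1111 | prev 0000 | push {2}
  [8] u=7 | in 1111 | out 1100 | prev 0000 | push {5}
  [9] u=1 | in 1111 | out 1110 | ==
  [10] u=0 | in 1111 | out 1111 | prev 1110 | push {}
  [11] u=2 | in 1111 | out 1111 | prev 1110 | push {7}
  [12] u=5 | in 1111 | out 1110 | ==
  [13] u=7 | in 1111 | out 1100 | ==

Converged values:
  [0] 1111
  [1] 1110
  [2] 1111
  [3] 0111
  [4] 1111
  [5] 1110
  [6] 1111
  [7] 1100

13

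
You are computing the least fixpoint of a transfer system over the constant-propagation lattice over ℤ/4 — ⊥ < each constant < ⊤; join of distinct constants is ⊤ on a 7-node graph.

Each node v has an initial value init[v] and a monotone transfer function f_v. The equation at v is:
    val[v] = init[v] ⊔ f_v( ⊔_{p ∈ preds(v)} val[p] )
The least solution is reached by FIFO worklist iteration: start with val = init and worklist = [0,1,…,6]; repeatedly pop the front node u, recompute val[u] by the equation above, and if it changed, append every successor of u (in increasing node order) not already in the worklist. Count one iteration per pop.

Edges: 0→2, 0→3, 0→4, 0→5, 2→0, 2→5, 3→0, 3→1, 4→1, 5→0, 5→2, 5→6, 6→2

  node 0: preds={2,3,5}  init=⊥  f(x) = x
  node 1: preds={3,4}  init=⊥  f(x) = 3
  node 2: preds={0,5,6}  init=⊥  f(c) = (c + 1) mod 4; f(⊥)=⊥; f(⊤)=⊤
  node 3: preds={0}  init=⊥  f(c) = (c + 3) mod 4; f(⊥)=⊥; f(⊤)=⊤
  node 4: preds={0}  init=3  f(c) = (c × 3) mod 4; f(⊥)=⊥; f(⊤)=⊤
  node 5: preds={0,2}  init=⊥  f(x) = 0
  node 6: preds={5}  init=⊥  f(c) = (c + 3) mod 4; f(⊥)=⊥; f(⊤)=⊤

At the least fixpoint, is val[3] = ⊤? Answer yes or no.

Worklist (20 pops):
  #1 pop 0: in=⊥ → ⊥ (no change)
  #2 pop 1: in=3 → 3 (was ⊥); enqueue []
  #3 pop 2: in=⊥ → ⊥ (no change)
  #4 pop 3: in=⊥ → ⊥ (no change)
  #5 pop 4: in=⊥ → 3 (no change)
  #6 pop 5: in=⊥ → 0 (was ⊥); enqueue [0,2]
  #7 pop 6: in=0 → 3 (was ⊥); enqueue []
  #8 pop 0: in=0 → 0 (was ⊥); enqueue [3,4,5]
  #9 pop 2: in=⊤ → ⊤ (was ⊥); enqueue [0]
  #10 pop 3: in=0 → 3 (was ⊥); enqueue [1]
  #11 pop 4: in=0 → ⊤ (was 3); enqueue []
  #12 pop 5: in=⊤ → 0 (no change)
  #13 pop 0: in=⊤ → ⊤ (was 0); enqueue [2,3,4,5]
  #14 pop 1: in=⊤ → 3 (no change)
  #15 pop 2: in=⊤ → ⊤ (no change)
  #16 pop 3: in=⊤ → ⊤ (was 3); enqueue [0,1]
  #17 pop 4: in=⊤ → ⊤ (no change)
  #18 pop 5: in=⊤ → 0 (no change)
  #19 pop 0: in=⊤ → ⊤ (no change)
  #20 pop 1: in=⊤ → 3 (no change)

Fixpoint:
  val[0] = ⊤
  val[1] = 3
  val[2] = ⊤
  val[3] = ⊤
  val[4] = ⊤
  val[5] = 0
  val[6] = 3

yes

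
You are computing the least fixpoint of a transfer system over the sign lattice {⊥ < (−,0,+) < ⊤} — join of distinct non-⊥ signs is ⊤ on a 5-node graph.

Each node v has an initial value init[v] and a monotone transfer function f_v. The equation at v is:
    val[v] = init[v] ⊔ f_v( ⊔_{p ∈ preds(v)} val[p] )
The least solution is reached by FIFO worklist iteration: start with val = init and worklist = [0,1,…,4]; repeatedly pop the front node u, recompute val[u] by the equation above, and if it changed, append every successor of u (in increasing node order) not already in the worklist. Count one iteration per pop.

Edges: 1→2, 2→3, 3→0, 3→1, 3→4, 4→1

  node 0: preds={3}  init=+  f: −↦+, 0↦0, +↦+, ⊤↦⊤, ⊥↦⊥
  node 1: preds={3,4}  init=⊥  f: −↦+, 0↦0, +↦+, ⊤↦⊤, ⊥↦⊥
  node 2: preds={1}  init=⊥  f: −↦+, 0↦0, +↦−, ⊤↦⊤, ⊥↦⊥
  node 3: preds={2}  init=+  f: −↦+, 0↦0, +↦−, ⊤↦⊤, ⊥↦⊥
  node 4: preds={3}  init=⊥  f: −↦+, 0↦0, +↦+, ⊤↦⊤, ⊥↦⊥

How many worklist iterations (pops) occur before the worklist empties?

Trace (6 dequeues):
  [1] u=0 | in + | out + | ==
  [2] u=1 | in + | out + | prev ⊥ | push {}
  [3] u=2 | in + | out − | prev ⊥ | push {}
  [4] u=3 | in − | out + | ==
  [5] u=4 | in + | out + | prev ⊥ | push {1}
  [6] u=1 | in + | out + | ==

Converged values:
  [0] +
  [1] +
  [2] −
  [3] +
  [4] +

6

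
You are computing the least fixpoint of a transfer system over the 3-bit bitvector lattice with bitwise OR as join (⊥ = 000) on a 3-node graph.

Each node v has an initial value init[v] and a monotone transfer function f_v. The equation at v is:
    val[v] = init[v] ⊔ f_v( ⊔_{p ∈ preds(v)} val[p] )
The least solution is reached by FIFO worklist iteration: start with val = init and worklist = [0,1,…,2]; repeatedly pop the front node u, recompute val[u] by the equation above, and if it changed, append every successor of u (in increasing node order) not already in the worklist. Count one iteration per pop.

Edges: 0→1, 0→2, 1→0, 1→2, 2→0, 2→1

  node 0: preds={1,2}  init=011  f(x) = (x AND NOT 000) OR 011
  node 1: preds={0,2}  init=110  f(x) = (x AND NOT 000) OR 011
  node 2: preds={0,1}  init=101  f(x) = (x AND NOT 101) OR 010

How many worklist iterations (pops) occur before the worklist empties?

5

Worklist (5 pops):
  #1 pop 0: in=111 → 111 (was 011); enqueue []
  #2 pop 1: in=111 → 111 (was 110); enqueue [0]
  #3 pop 2: in=111 → 111 (was 101); enqueue [1]
  #4 pop 0: in=111 → 111 (no change)
  #5 pop 1: in=111 → 111 (no change)

Fixpoint:
  val[0] = 111
  val[1] = 111
  val[2] = 111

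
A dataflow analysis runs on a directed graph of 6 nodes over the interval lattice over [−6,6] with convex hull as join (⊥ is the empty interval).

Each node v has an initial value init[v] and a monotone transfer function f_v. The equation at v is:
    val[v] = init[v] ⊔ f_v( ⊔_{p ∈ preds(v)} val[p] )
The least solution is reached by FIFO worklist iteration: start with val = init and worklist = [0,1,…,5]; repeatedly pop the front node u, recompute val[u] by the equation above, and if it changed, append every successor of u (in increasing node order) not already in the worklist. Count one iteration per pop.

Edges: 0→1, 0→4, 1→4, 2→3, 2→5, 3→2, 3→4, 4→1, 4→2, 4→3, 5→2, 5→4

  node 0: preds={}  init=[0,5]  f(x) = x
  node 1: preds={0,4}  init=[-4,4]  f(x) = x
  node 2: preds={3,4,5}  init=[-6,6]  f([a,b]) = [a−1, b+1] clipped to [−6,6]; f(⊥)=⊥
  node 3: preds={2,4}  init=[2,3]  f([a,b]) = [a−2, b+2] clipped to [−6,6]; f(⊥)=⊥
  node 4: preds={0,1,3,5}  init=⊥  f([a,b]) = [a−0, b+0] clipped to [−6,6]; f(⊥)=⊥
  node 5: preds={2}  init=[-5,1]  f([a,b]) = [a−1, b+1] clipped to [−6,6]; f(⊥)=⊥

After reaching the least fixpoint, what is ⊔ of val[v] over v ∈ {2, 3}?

[-6,6]

Worklist (10 pops):
  #1 pop 0: in=⊥ → [0,5] (no change)
  #2 pop 1: in=[0,5] → [-4,5] (was [-4,4]); enqueue []
  #3 pop 2: in=[-5,3] → [-6,6] (no change)
  #4 pop 3: in=[-6,6] → [-6,6] (was [2,3]); enqueue [2]
  #5 pop 4: in=[-6,6] → [-6,6] (was ⊥); enqueue [1,3]
  #6 pop 5: in=[-6,6] → [-6,6] (was [-5,1]); enqueue [4]
  #7 pop 2: in=[-6,6] → [-6,6] (no change)
  #8 pop 1: in=[-6,6] → [-6,6] (was [-4,5]); enqueue []
  #9 pop 3: in=[-6,6] → [-6,6] (no change)
  #10 pop 4: in=[-6,6] → [-6,6] (no change)

Fixpoint:
  val[0] = [0,5]
  val[1] = [-6,6]
  val[2] = [-6,6]
  val[3] = [-6,6]
  val[4] = [-6,6]
  val[5] = [-6,6]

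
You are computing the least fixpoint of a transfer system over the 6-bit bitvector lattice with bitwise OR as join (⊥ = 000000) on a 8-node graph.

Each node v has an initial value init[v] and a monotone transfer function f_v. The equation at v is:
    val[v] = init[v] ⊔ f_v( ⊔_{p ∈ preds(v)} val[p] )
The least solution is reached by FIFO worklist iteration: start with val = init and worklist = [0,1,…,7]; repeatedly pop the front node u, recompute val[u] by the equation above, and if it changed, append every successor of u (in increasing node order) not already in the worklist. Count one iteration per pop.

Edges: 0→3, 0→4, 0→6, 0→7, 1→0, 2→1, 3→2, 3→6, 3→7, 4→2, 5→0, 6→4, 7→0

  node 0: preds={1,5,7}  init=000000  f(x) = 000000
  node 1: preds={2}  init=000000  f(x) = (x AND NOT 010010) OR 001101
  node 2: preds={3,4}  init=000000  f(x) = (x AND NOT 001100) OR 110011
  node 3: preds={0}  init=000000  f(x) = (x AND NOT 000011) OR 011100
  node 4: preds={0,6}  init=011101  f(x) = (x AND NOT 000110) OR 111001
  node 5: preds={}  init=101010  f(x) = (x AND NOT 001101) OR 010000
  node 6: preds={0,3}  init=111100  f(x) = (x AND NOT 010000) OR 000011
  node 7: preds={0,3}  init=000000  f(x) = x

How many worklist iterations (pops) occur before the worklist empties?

13

Iteration log — 13 steps:
  step 1. node 0  ⊔preds=101010  new=000000  stable
  step 2. node 1  ⊔preds=000000  new=001101  old=000000  +wl: 0
  step 3. node 2  ⊔preds=011101  new=110011  old=000000  +wl: 1
  step 4. node 3  ⊔preds=000000  new=011100  old=000000  +wl: 2
  step 5. node 4  ⊔preds=111100  new=111101  old=011101  +wl: 
  step 6. node 5  ⊔preds=000000  new=111010  old=101010  +wl: 
  step 7. node 6  ⊔preds=011100  new=111111  old=111100  +wl: 4
  step 8. node 7  ⊔preds=011100  new=011100  old=000000  +wl: 
  step 9. node 0  ⊔preds=111111  new=000000  stable
  step 10. node 1  ⊔preds=110011  new=101101  old=001101  +wl: 0
  step 11. node 2  ⊔preds=111101  new=110011  stable
  step 12. node 4  ⊔preds=111111  new=111101  stable
  step 13. node 0  ⊔preds=111111  new=000000  stable

Least fixpoint reached:
  node 0: 000000
  node 1: 101101
  node 2: 110011
  node 3: 011100
  node 4: 111101
  node 5: 111010
  node 6: 111111
  node 7: 011100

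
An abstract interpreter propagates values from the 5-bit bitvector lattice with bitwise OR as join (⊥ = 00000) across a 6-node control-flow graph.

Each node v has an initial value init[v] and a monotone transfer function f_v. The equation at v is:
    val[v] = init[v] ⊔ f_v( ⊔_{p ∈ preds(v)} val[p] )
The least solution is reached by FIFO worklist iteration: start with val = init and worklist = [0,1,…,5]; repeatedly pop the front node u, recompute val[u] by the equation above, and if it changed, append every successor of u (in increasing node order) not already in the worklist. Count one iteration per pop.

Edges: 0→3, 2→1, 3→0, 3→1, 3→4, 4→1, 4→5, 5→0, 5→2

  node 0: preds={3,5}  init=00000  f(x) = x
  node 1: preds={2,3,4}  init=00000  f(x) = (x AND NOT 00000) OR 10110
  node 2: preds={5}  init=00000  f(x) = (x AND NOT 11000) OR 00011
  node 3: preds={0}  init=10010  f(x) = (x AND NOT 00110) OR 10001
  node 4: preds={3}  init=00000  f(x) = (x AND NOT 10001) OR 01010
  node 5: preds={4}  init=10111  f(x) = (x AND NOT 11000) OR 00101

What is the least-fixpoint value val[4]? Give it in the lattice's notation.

Worklist (8 pops):
  #1 pop 0: in=10111 → 10111 (was 00000); enqueue []
  #2 pop 1: in=10010 → 10110 (was 00000); enqueue []
  #3 pop 2: in=10111 → 00111 (was 00000); enqueue [1]
  #4 pop 3: in=10111 → 10011 (was 10010); enqueue [0]
  #5 pop 4: in=10011 → 01010 (was 00000); enqueue []
  #6 pop 5: in=01010 → 10111 (no change)
  #7 pop 1: in=11111 → 11111 (was 10110); enqueue []
  #8 pop 0: in=10111 → 10111 (no change)

Fixpoint:
  val[0] = 10111
  val[1] = 11111
  val[2] = 00111
  val[3] = 10011
  val[4] = 01010
  val[5] = 10111

01010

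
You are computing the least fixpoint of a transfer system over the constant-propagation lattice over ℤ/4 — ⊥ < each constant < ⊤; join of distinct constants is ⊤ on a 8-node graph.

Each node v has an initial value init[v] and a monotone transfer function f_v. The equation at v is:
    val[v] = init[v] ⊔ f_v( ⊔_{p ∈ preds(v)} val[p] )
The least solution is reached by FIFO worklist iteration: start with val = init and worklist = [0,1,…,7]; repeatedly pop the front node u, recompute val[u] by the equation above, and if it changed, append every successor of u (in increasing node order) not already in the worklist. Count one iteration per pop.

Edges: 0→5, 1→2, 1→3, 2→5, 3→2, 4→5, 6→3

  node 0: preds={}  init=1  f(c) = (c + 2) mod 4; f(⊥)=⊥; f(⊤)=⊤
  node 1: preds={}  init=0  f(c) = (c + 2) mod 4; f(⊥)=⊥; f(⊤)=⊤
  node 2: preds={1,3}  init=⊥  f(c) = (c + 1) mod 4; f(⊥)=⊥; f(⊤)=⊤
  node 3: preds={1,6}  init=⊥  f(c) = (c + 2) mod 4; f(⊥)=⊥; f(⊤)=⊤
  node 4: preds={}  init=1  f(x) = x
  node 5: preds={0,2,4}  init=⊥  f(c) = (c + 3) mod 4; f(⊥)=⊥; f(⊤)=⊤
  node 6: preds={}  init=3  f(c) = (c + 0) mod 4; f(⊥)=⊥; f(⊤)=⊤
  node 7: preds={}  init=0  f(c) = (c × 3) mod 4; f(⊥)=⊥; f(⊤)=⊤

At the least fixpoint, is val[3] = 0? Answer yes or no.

no

Worklist (10 pops):
  #1 pop 0: in=⊥ → 1 (no change)
  #2 pop 1: in=⊥ → 0 (no change)
  #3 pop 2: in=0 → 1 (was ⊥); enqueue []
  #4 pop 3: in=⊤ → ⊤ (was ⊥); enqueue [2]
  #5 pop 4: in=⊥ → 1 (no change)
  #6 pop 5: in=1 → 0 (was ⊥); enqueue []
  #7 pop 6: in=⊥ → 3 (no change)
  #8 pop 7: in=⊥ → 0 (no change)
  #9 pop 2: in=⊤ → ⊤ (was 1); enqueue [5]
  #10 pop 5: in=⊤ → ⊤ (was 0); enqueue []

Fixpoint:
  val[0] = 1
  val[1] = 0
  val[2] = ⊤
  val[3] = ⊤
  val[4] = 1
  val[5] = ⊤
  val[6] = 3
  val[7] = 0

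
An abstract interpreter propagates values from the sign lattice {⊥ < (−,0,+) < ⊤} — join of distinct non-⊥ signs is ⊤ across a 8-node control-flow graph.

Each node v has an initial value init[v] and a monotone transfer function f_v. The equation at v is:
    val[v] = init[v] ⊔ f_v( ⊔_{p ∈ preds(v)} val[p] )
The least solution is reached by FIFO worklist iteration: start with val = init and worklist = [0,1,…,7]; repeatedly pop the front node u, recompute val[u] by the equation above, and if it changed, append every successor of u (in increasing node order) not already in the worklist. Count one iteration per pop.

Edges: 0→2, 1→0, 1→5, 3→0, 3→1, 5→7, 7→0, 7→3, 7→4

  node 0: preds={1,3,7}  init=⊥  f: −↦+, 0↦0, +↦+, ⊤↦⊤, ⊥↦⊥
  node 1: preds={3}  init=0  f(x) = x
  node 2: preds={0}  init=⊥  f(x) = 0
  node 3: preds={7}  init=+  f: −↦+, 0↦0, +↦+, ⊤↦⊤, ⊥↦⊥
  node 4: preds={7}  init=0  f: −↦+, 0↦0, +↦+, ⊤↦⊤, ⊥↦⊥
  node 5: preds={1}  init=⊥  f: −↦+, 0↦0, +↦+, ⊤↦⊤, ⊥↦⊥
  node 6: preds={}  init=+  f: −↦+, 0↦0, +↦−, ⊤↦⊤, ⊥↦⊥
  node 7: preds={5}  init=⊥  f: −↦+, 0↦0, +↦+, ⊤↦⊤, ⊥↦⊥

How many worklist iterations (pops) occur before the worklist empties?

Iteration log — 13 steps:
  step 1. node 0  ⊔preds=⊤  new=⊤  old=⊥  +wl: 
  step 2. node 1  ⊔preds=+  new=⊤  old=0  +wl: 0
  step 3. node 2  ⊔preds=⊤  new=0  old=⊥  +wl: 
  step 4. node 3  ⊔preds=⊥  new=+  stable
  step 5. node 4  ⊔preds=⊥  new=0  stable
  step 6. node 5  ⊔preds=⊤  new=⊤  old=⊥  +wl: 
  step 7. node 6  ⊔preds=⊥  new=+  stable
  step 8. node 7  ⊔preds=⊤  new=⊤  old=⊥  +wl: 3,4
  step 9. node 0  ⊔preds=⊤  new=⊤  stable
  step 10. node 3  ⊔preds=⊤  new=⊤  old=+  +wl: 0,1
  step 11. node 4  ⊔preds=⊤  new=⊤  old=0  +wl: 
  step 12. node 0  ⊔preds=⊤  new=⊤  stable
  step 13. node 1  ⊔preds=⊤  new=⊤  stable

Least fixpoint reached:
  node 0: ⊤
  node 1: ⊤
  node 2: 0
  node 3: ⊤
  node 4: ⊤
  node 5: ⊤
  node 6: +
  node 7: ⊤

13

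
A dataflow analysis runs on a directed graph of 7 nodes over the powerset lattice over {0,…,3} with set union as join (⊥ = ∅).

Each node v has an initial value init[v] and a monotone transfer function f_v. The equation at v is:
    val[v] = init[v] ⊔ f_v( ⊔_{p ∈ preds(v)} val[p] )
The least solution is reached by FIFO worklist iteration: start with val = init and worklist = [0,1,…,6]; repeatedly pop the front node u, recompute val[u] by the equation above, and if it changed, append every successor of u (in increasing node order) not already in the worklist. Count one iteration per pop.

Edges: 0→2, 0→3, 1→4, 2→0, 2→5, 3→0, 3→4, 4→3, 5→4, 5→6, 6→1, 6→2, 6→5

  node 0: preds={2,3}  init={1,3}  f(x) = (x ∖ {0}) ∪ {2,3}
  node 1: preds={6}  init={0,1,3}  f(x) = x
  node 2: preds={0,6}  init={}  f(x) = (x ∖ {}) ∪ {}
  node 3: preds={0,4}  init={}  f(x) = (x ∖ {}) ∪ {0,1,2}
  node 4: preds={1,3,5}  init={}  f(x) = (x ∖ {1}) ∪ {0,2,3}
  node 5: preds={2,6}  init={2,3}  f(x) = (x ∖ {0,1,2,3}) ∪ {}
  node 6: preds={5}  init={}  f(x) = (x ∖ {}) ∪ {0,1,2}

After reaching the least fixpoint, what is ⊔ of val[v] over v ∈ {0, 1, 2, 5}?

{0,1,2,3}

Trace (14 dequeues):
  [1] u=0 | in {} | out {1,2,3} | prev {1,3} | push {}
  [2] u=1 | in {} | out {0,1,3} | ==
  [3] u=2 | in {1,2,3} | out {1,2,3} | prev {} | push {0}
  [4] u=3 | in {1,2,3} | out {0,1,2,3} | prev {} | push {}
  [5] u=4 | in {0,1,2,3} | out {0,2,3} | prev {} | push {3}
  [6] u=5 | in {1,2,3} | out {2,3} | ==
  [7] u=6 | in {2,3} | out {0,1,2,3} | prev {} | push {1,2,5}
  [8] u=0 | in {0,1,2,3} | out {1,2,3} | ==
  [9] u=3 | in {0,1,2,3} | out {0,1,2,3} | ==
  [10] u=1 | in {0,1,2,3} | out {0,1,2,3} | prev {0,1,3} | push {4}
  [11] u=2 | in {0,1,2,3} | out {0,1,2,3} | prev {1,2,3} | push {0}
  [12] u=5 | in {0,1,2,3} | out {2,3} | ==
  [13] u=4 | in {0,1,2,3} | out {0,2,3} | ==
  [14] u=0 | in {0,1,2,3} | out {1,2,3} | ==

Converged values:
  [0] {1,2,3}
  [1] {0,1,2,3}
  [2] {0,1,2,3}
  [3] {0,1,2,3}
  [4] {0,2,3}
  [5] {2,3}
  [6] {0,1,2,3}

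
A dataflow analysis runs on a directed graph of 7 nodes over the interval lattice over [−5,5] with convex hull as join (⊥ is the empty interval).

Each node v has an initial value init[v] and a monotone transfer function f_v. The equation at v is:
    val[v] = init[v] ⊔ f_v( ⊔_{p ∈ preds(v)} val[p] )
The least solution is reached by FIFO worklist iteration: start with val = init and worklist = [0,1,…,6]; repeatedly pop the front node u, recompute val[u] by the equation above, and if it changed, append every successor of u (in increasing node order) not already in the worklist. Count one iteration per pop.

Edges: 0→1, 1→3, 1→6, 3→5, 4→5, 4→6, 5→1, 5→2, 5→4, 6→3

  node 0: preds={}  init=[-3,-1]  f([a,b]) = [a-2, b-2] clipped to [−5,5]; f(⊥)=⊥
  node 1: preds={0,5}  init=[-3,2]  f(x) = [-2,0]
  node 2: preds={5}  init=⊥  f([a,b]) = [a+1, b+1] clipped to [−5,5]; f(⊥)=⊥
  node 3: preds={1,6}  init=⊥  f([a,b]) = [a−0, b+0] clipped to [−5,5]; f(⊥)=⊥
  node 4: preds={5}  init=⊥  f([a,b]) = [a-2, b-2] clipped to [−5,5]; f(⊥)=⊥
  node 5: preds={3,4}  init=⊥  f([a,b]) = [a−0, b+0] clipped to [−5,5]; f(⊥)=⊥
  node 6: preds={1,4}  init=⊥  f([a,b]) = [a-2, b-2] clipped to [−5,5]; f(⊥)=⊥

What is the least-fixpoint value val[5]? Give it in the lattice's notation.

[-5,2]

Trace (16 dequeues):
  [1] u=0 | in ⊥ | out [-3,-1] | ==
  [2] u=1 | in [-3,-1] | out [-3,2] | ==
  [3] u=2 | in ⊥ | out ⊥ | ==
  [4] u=3 | in [-3,2] | out [-3,2] | prev ⊥ | push {}
  [5] u=4 | in ⊥ | out ⊥ | ==
  [6] u=5 | in [-3,2] | out [-3,2] | prev ⊥ | push {1,2,4}
  [7] u=6 | in [-3,2] | out [-5,0] | prev ⊥ | push {3}
  [8] u=1 | in [-3,2] | out [-3,2] | ==
  [9] u=2 | in [-3,2] | out [-2,3] | prev ⊥ | push {}
  [10] u=4 | in [-3,2] | out [-5,0] | prev ⊥ | push {5,6}
  [11] u=3 | in [-5,2] | out [-5,2] | prev [-3,2] | push {}
  [12] u=5 | in [-5,2] | out [-5,2] | prev [-3,2] | push {1,2,4}
  [13] u=6 | in [-5,2] | out [-5,0] | ==
  [14] u=1 | in [-5,2] | out [-3,2] | ==
  [15] u=2 | in [-5,2] | out [-4,3] | prev [-2,3] | push {}
  [16] u=4 | in [-5,2] | out [-5,0] | ==

Converged values:
  [0] [-3,-1]
  [1] [-3,2]
  [2] [-4,3]
  [3] [-5,2]
  [4] [-5,0]
  [5] [-5,2]
  [6] [-5,0]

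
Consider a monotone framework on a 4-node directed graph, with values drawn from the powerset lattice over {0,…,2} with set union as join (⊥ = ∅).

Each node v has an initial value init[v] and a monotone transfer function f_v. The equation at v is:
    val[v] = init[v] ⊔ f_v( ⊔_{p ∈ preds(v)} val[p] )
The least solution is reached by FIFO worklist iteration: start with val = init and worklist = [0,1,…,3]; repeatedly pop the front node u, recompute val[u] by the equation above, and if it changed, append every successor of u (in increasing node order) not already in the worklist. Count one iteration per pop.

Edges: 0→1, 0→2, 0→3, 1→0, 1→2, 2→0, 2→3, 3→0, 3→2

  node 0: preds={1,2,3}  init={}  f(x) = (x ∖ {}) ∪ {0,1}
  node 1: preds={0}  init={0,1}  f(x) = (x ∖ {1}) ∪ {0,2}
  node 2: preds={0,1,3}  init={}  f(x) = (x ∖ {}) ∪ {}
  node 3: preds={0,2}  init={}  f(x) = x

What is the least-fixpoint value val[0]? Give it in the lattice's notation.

Trace (8 dequeues):
  [1] u=0 | in {0,1} | out {0,1} | prev {} | push {}
  [2] u=1 | in {0,1} | out {0,1,2} | prev {0,1} | push {0}
  [3] u=2 | in {0,1,2} | out {0,1,2} | prev {} | push {}
  [4] u=3 | in {0,1,2} | out {0,1,2} | prev {} | push {2}
  [5] u=0 | in {0,1,2} | out {0,1,2} | prev {0,1} | push {1,3}
  [6] u=2 | in {0,1,2} | out {0,1,2} | ==
  [7] u=1 | in {0,1,2} | out {0,1,2} | ==
  [8] u=3 | in {0,1,2} | out {0,1,2} | ==

Converged values:
  [0] {0,1,2}
  [1] {0,1,2}
  [2] {0,1,2}
  [3] {0,1,2}

{0,1,2}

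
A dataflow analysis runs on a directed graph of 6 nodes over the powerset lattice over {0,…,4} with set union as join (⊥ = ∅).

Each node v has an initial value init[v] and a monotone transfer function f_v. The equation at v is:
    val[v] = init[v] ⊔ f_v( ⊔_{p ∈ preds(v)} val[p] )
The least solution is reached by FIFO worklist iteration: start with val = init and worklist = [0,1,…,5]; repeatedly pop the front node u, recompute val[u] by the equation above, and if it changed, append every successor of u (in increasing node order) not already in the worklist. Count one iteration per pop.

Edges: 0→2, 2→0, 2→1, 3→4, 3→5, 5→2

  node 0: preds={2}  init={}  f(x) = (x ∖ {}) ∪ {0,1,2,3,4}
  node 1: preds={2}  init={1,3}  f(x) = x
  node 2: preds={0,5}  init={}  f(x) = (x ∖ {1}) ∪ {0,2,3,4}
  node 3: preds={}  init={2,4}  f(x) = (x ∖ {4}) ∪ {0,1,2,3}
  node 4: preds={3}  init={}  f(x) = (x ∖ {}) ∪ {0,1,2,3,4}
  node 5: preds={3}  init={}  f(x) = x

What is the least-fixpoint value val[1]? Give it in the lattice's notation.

Trace (9 dequeues):
  [1] u=0 | in {} | out {0,1,2,3,4} | prev {} | push {}
  [2] u=1 | in {} | out {1,3} | ==
  [3] u=2 | in {0,1,2,3,4} | out {0,2,3,4} | prev {} | push {0,1}
  [4] u=3 | in {} | out {0,1,2,3,4} | prev {2,4} | push {}
  [5] u=4 | in {0,1,2,3,4} | out {0,1,2,3,4} | prev {} | push {}
  [6] u=5 | in {0,1,2,3,4} | out {0,1,2,3,4} | prev {} | push {2}
  [7] u=0 | in {0,2,3,4} | out {0,1,2,3,4} | ==
  [8] u=1 | in {0,2,3,4} | out {0,1,2,3,4} | prev {1,3} | push {}
  [9] u=2 | in {0,1,2,3,4} | out {0,2,3,4} | ==

Converged values:
  [0] {0,1,2,3,4}
  [1] {0,1,2,3,4}
  [2] {0,2,3,4}
  [3] {0,1,2,3,4}
  [4] {0,1,2,3,4}
  [5] {0,1,2,3,4}

{0,1,2,3,4}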